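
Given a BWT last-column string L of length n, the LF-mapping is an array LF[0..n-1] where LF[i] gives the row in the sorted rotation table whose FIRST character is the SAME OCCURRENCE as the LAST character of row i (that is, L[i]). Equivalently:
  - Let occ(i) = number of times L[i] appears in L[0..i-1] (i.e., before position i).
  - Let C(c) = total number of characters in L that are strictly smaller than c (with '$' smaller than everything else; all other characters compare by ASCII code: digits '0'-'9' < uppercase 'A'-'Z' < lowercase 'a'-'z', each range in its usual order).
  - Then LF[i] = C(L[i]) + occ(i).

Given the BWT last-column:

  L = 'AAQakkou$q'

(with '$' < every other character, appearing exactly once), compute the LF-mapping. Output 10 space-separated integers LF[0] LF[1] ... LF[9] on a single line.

Answer: 1 2 3 4 5 6 7 9 0 8

Derivation:
Char counts: '$':1, 'A':2, 'Q':1, 'a':1, 'k':2, 'o':1, 'q':1, 'u':1
C (first-col start): C('$')=0, C('A')=1, C('Q')=3, C('a')=4, C('k')=5, C('o')=7, C('q')=8, C('u')=9
L[0]='A': occ=0, LF[0]=C('A')+0=1+0=1
L[1]='A': occ=1, LF[1]=C('A')+1=1+1=2
L[2]='Q': occ=0, LF[2]=C('Q')+0=3+0=3
L[3]='a': occ=0, LF[3]=C('a')+0=4+0=4
L[4]='k': occ=0, LF[4]=C('k')+0=5+0=5
L[5]='k': occ=1, LF[5]=C('k')+1=5+1=6
L[6]='o': occ=0, LF[6]=C('o')+0=7+0=7
L[7]='u': occ=0, LF[7]=C('u')+0=9+0=9
L[8]='$': occ=0, LF[8]=C('$')+0=0+0=0
L[9]='q': occ=0, LF[9]=C('q')+0=8+0=8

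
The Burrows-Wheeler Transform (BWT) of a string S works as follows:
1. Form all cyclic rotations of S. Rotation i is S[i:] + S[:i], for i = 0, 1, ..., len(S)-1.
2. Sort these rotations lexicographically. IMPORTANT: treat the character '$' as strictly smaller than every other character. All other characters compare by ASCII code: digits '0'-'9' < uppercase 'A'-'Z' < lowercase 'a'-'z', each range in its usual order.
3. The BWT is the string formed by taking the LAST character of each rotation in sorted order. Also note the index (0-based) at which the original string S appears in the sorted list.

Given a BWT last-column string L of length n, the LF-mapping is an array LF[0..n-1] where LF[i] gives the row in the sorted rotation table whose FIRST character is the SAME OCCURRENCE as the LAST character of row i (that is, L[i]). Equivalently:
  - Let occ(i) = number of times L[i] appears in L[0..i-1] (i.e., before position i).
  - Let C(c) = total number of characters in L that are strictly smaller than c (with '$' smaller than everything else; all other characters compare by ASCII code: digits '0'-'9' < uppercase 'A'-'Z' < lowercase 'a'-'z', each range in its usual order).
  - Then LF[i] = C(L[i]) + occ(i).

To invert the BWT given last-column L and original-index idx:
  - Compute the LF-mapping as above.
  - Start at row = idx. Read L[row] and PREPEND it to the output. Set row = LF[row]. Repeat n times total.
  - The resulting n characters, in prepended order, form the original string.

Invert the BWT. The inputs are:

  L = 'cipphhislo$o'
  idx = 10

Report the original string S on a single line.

Answer: philosophic$

Derivation:
LF mapping: 1 4 9 10 2 3 5 11 6 7 0 8
Walk LF starting at row 10, prepending L[row]:
  step 1: row=10, L[10]='$', prepend. Next row=LF[10]=0
  step 2: row=0, L[0]='c', prepend. Next row=LF[0]=1
  step 3: row=1, L[1]='i', prepend. Next row=LF[1]=4
  step 4: row=4, L[4]='h', prepend. Next row=LF[4]=2
  step 5: row=2, L[2]='p', prepend. Next row=LF[2]=9
  step 6: row=9, L[9]='o', prepend. Next row=LF[9]=7
  step 7: row=7, L[7]='s', prepend. Next row=LF[7]=11
  step 8: row=11, L[11]='o', prepend. Next row=LF[11]=8
  step 9: row=8, L[8]='l', prepend. Next row=LF[8]=6
  step 10: row=6, L[6]='i', prepend. Next row=LF[6]=5
  step 11: row=5, L[5]='h', prepend. Next row=LF[5]=3
  step 12: row=3, L[3]='p', prepend. Next row=LF[3]=10
Reversed output: philosophic$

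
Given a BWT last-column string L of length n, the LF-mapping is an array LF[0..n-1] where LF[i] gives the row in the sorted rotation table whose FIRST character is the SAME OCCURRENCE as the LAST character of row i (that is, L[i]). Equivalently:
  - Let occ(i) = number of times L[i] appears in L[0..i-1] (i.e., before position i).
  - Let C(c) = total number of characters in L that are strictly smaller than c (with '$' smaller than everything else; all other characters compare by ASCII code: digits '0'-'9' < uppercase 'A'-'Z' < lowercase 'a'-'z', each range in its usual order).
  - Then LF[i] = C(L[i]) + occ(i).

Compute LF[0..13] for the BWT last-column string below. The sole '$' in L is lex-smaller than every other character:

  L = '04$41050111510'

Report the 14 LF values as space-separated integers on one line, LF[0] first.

Char counts: '$':1, '0':4, '1':5, '4':2, '5':2
C (first-col start): C('$')=0, C('0')=1, C('1')=5, C('4')=10, C('5')=12
L[0]='0': occ=0, LF[0]=C('0')+0=1+0=1
L[1]='4': occ=0, LF[1]=C('4')+0=10+0=10
L[2]='$': occ=0, LF[2]=C('$')+0=0+0=0
L[3]='4': occ=1, LF[3]=C('4')+1=10+1=11
L[4]='1': occ=0, LF[4]=C('1')+0=5+0=5
L[5]='0': occ=1, LF[5]=C('0')+1=1+1=2
L[6]='5': occ=0, LF[6]=C('5')+0=12+0=12
L[7]='0': occ=2, LF[7]=C('0')+2=1+2=3
L[8]='1': occ=1, LF[8]=C('1')+1=5+1=6
L[9]='1': occ=2, LF[9]=C('1')+2=5+2=7
L[10]='1': occ=3, LF[10]=C('1')+3=5+3=8
L[11]='5': occ=1, LF[11]=C('5')+1=12+1=13
L[12]='1': occ=4, LF[12]=C('1')+4=5+4=9
L[13]='0': occ=3, LF[13]=C('0')+3=1+3=4

Answer: 1 10 0 11 5 2 12 3 6 7 8 13 9 4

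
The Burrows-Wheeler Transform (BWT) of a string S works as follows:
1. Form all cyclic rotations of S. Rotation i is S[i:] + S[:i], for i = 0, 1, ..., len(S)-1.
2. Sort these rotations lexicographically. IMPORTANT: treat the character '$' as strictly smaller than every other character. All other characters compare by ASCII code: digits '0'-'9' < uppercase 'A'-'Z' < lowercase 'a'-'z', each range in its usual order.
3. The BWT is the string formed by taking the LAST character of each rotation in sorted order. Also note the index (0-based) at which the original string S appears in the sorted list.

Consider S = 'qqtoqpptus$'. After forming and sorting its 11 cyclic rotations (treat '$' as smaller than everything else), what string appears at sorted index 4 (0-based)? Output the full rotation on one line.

All 11 rotations (rotation i = S[i:]+S[:i]):
  rot[0] = qqtoqpptus$
  rot[1] = qtoqpptus$q
  rot[2] = toqpptus$qq
  rot[3] = oqpptus$qqt
  rot[4] = qpptus$qqto
  rot[5] = pptus$qqtoq
  rot[6] = ptus$qqtoqp
  rot[7] = tus$qqtoqpp
  rot[8] = us$qqtoqppt
  rot[9] = s$qqtoqpptu
  rot[10] = $qqtoqpptus
Sorted (with $ < everything):
  sorted[0] = $qqtoqpptus
  sorted[1] = oqpptus$qqt
  sorted[2] = pptus$qqtoq
  sorted[3] = ptus$qqtoqp
  sorted[4] = qpptus$qqto
  sorted[5] = qqtoqpptus$
  sorted[6] = qtoqpptus$q
  sorted[7] = s$qqtoqpptu
  sorted[8] = toqpptus$qq
  sorted[9] = tus$qqtoqpp
  sorted[10] = us$qqtoqppt
sorted[4] = qpptus$qqto

Answer: qpptus$qqto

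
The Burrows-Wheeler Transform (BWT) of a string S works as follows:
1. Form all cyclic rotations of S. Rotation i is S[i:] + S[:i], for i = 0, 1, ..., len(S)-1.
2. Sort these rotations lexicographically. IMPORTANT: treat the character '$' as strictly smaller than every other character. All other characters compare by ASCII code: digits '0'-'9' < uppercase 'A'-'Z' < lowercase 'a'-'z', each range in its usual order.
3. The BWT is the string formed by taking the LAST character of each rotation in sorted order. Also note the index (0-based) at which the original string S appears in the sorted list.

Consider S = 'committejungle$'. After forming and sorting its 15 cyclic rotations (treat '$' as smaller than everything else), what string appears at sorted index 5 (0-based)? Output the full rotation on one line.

Answer: ittejungle$comm

Derivation:
All 15 rotations (rotation i = S[i:]+S[:i]):
  rot[0] = committejungle$
  rot[1] = ommittejungle$c
  rot[2] = mmittejungle$co
  rot[3] = mittejungle$com
  rot[4] = ittejungle$comm
  rot[5] = ttejungle$commi
  rot[6] = tejungle$commit
  rot[7] = ejungle$committ
  rot[8] = jungle$committe
  rot[9] = ungle$committej
  rot[10] = ngle$committeju
  rot[11] = gle$committejun
  rot[12] = le$committejung
  rot[13] = e$committejungl
  rot[14] = $committejungle
Sorted (with $ < everything):
  sorted[0] = $committejungle
  sorted[1] = committejungle$
  sorted[2] = e$committejungl
  sorted[3] = ejungle$committ
  sorted[4] = gle$committejun
  sorted[5] = ittejungle$comm
  sorted[6] = jungle$committe
  sorted[7] = le$committejung
  sorted[8] = mittejungle$com
  sorted[9] = mmittejungle$co
  sorted[10] = ngle$committeju
  sorted[11] = ommittejungle$c
  sorted[12] = tejungle$commit
  sorted[13] = ttejungle$commi
  sorted[14] = ungle$committej
sorted[5] = ittejungle$comm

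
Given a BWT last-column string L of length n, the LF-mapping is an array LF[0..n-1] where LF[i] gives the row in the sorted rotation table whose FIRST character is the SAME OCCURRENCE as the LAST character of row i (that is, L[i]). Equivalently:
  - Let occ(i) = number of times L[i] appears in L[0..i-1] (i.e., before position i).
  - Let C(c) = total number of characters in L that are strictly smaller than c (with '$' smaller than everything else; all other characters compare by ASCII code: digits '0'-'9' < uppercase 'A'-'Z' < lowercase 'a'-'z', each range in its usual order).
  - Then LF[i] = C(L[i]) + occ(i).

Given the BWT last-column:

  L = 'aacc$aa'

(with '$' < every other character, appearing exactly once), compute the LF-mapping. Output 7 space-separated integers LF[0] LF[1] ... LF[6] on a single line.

Answer: 1 2 5 6 0 3 4

Derivation:
Char counts: '$':1, 'a':4, 'c':2
C (first-col start): C('$')=0, C('a')=1, C('c')=5
L[0]='a': occ=0, LF[0]=C('a')+0=1+0=1
L[1]='a': occ=1, LF[1]=C('a')+1=1+1=2
L[2]='c': occ=0, LF[2]=C('c')+0=5+0=5
L[3]='c': occ=1, LF[3]=C('c')+1=5+1=6
L[4]='$': occ=0, LF[4]=C('$')+0=0+0=0
L[5]='a': occ=2, LF[5]=C('a')+2=1+2=3
L[6]='a': occ=3, LF[6]=C('a')+3=1+3=4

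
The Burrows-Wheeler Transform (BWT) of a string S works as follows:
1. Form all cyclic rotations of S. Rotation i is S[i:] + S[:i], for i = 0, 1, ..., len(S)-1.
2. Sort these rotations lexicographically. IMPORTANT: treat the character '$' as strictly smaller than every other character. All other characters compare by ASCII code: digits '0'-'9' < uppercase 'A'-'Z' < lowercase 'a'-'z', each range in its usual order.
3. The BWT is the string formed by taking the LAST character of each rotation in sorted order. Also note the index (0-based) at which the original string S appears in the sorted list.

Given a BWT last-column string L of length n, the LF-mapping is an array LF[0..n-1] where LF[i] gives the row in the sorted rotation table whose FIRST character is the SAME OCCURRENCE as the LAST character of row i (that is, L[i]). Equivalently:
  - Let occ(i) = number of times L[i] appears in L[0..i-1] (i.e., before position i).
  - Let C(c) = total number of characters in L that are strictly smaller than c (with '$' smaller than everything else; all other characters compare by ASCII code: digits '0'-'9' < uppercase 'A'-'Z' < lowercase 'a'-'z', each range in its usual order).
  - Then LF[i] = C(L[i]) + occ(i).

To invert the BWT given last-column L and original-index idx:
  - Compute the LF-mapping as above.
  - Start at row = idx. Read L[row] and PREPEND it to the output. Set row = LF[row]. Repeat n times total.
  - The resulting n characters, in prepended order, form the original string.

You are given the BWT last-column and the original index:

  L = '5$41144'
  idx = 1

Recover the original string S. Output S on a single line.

Answer: 141445$

Derivation:
LF mapping: 6 0 3 1 2 4 5
Walk LF starting at row 1, prepending L[row]:
  step 1: row=1, L[1]='$', prepend. Next row=LF[1]=0
  step 2: row=0, L[0]='5', prepend. Next row=LF[0]=6
  step 3: row=6, L[6]='4', prepend. Next row=LF[6]=5
  step 4: row=5, L[5]='4', prepend. Next row=LF[5]=4
  step 5: row=4, L[4]='1', prepend. Next row=LF[4]=2
  step 6: row=2, L[2]='4', prepend. Next row=LF[2]=3
  step 7: row=3, L[3]='1', prepend. Next row=LF[3]=1
Reversed output: 141445$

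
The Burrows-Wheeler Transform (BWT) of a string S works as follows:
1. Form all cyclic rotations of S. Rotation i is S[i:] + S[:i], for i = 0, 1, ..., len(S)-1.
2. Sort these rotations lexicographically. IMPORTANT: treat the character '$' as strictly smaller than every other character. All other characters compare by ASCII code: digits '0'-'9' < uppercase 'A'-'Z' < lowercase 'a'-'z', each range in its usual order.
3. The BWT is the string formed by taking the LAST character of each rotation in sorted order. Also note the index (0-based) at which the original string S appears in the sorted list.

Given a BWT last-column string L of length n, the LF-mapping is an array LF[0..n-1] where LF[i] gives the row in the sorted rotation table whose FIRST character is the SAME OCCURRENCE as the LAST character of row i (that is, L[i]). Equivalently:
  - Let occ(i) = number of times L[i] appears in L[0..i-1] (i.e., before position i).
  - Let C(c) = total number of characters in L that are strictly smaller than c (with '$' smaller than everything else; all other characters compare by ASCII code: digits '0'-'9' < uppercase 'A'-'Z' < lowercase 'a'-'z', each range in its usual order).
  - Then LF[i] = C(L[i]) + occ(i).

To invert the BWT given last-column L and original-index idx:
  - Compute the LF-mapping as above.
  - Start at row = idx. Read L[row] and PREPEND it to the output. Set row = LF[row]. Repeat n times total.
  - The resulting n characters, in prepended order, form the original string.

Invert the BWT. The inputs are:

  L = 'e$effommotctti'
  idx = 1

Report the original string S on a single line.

Answer: committtoffee$

Derivation:
LF mapping: 2 0 3 4 5 9 7 8 10 11 1 12 13 6
Walk LF starting at row 1, prepending L[row]:
  step 1: row=1, L[1]='$', prepend. Next row=LF[1]=0
  step 2: row=0, L[0]='e', prepend. Next row=LF[0]=2
  step 3: row=2, L[2]='e', prepend. Next row=LF[2]=3
  step 4: row=3, L[3]='f', prepend. Next row=LF[3]=4
  step 5: row=4, L[4]='f', prepend. Next row=LF[4]=5
  step 6: row=5, L[5]='o', prepend. Next row=LF[5]=9
  step 7: row=9, L[9]='t', prepend. Next row=LF[9]=11
  step 8: row=11, L[11]='t', prepend. Next row=LF[11]=12
  step 9: row=12, L[12]='t', prepend. Next row=LF[12]=13
  step 10: row=13, L[13]='i', prepend. Next row=LF[13]=6
  step 11: row=6, L[6]='m', prepend. Next row=LF[6]=7
  step 12: row=7, L[7]='m', prepend. Next row=LF[7]=8
  step 13: row=8, L[8]='o', prepend. Next row=LF[8]=10
  step 14: row=10, L[10]='c', prepend. Next row=LF[10]=1
Reversed output: committtoffee$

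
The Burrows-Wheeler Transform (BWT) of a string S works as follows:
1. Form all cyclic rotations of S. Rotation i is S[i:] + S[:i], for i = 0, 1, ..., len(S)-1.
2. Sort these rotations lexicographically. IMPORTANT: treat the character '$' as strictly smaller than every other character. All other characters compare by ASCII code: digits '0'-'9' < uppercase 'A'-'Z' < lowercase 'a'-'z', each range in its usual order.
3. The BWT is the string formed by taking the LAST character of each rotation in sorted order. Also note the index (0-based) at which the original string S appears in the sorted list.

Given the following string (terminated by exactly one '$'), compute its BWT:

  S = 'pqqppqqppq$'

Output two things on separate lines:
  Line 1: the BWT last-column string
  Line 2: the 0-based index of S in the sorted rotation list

All 11 rotations (rotation i = S[i:]+S[:i]):
  rot[0] = pqqppqqppq$
  rot[1] = qqppqqppq$p
  rot[2] = qppqqppq$pq
  rot[3] = ppqqppq$pqq
  rot[4] = pqqppq$pqqp
  rot[5] = qqppq$pqqpp
  rot[6] = qppq$pqqppq
  rot[7] = ppq$pqqppqq
  rot[8] = pq$pqqppqqp
  rot[9] = q$pqqppqqpp
  rot[10] = $pqqppqqppq
Sorted (with $ < everything):
  sorted[0] = $pqqppqqppq  (last char: 'q')
  sorted[1] = ppq$pqqppqq  (last char: 'q')
  sorted[2] = ppqqppq$pqq  (last char: 'q')
  sorted[3] = pq$pqqppqqp  (last char: 'p')
  sorted[4] = pqqppq$pqqp  (last char: 'p')
  sorted[5] = pqqppqqppq$  (last char: '$')
  sorted[6] = q$pqqppqqpp  (last char: 'p')
  sorted[7] = qppq$pqqppq  (last char: 'q')
  sorted[8] = qppqqppq$pq  (last char: 'q')
  sorted[9] = qqppq$pqqpp  (last char: 'p')
  sorted[10] = qqppqqppq$p  (last char: 'p')
Last column: qqqpp$pqqpp
Original string S is at sorted index 5

Answer: qqqpp$pqqpp
5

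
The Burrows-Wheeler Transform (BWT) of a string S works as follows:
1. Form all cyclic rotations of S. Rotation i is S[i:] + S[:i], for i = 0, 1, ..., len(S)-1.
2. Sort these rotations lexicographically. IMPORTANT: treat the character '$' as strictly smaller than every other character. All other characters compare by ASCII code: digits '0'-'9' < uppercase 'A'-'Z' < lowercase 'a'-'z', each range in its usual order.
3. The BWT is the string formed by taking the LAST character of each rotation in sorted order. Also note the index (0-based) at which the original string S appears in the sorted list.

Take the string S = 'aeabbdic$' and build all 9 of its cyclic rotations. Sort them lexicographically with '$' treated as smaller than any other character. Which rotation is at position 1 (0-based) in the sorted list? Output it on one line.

All 9 rotations (rotation i = S[i:]+S[:i]):
  rot[0] = aeabbdic$
  rot[1] = eabbdic$a
  rot[2] = abbdic$ae
  rot[3] = bbdic$aea
  rot[4] = bdic$aeab
  rot[5] = dic$aeabb
  rot[6] = ic$aeabbd
  rot[7] = c$aeabbdi
  rot[8] = $aeabbdic
Sorted (with $ < everything):
  sorted[0] = $aeabbdic
  sorted[1] = abbdic$ae
  sorted[2] = aeabbdic$
  sorted[3] = bbdic$aea
  sorted[4] = bdic$aeab
  sorted[5] = c$aeabbdi
  sorted[6] = dic$aeabb
  sorted[7] = eabbdic$a
  sorted[8] = ic$aeabbd
sorted[1] = abbdic$ae

Answer: abbdic$ae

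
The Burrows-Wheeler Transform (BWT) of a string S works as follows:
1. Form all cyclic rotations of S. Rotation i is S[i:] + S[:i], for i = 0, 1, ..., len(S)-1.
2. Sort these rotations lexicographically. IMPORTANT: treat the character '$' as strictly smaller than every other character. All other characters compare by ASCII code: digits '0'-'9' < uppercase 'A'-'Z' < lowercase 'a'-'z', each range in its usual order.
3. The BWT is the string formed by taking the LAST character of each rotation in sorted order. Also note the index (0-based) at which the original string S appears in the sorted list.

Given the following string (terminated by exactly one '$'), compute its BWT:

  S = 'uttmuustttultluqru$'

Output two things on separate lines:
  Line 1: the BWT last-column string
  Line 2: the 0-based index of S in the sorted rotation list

All 19 rotations (rotation i = S[i:]+S[:i]):
  rot[0] = uttmuustttultluqru$
  rot[1] = ttmuustttultluqru$u
  rot[2] = tmuustttultluqru$ut
  rot[3] = muustttultluqru$utt
  rot[4] = uustttultluqru$uttm
  rot[5] = ustttultluqru$uttmu
  rot[6] = stttultluqru$uttmuu
  rot[7] = tttultluqru$uttmuus
  rot[8] = ttultluqru$uttmuust
  rot[9] = tultluqru$uttmuustt
  rot[10] = ultluqru$uttmuusttt
  rot[11] = ltluqru$uttmuustttu
  rot[12] = tluqru$uttmuustttul
  rot[13] = luqru$uttmuustttult
  rot[14] = uqru$uttmuustttultl
  rot[15] = qru$uttmuustttultlu
  rot[16] = ru$uttmuustttultluq
  rot[17] = u$uttmuustttultluqr
  rot[18] = $uttmuustttultluqru
Sorted (with $ < everything):
  sorted[0] = $uttmuustttultluqru  (last char: 'u')
  sorted[1] = ltluqru$uttmuustttu  (last char: 'u')
  sorted[2] = luqru$uttmuustttult  (last char: 't')
  sorted[3] = muustttultluqru$utt  (last char: 't')
  sorted[4] = qru$uttmuustttultlu  (last char: 'u')
  sorted[5] = ru$uttmuustttultluq  (last char: 'q')
  sorted[6] = stttultluqru$uttmuu  (last char: 'u')
  sorted[7] = tluqru$uttmuustttul  (last char: 'l')
  sorted[8] = tmuustttultluqru$ut  (last char: 't')
  sorted[9] = ttmuustttultluqru$u  (last char: 'u')
  sorted[10] = tttultluqru$uttmuus  (last char: 's')
  sorted[11] = ttultluqru$uttmuust  (last char: 't')
  sorted[12] = tultluqru$uttmuustt  (last char: 't')
  sorted[13] = u$uttmuustttultluqr  (last char: 'r')
  sorted[14] = ultluqru$uttmuusttt  (last char: 't')
  sorted[15] = uqru$uttmuustttultl  (last char: 'l')
  sorted[16] = ustttultluqru$uttmu  (last char: 'u')
  sorted[17] = uttmuustttultluqru$  (last char: '$')
  sorted[18] = uustttultluqru$uttm  (last char: 'm')
Last column: uuttuqultusttrtlu$m
Original string S is at sorted index 17

Answer: uuttuqultusttrtlu$m
17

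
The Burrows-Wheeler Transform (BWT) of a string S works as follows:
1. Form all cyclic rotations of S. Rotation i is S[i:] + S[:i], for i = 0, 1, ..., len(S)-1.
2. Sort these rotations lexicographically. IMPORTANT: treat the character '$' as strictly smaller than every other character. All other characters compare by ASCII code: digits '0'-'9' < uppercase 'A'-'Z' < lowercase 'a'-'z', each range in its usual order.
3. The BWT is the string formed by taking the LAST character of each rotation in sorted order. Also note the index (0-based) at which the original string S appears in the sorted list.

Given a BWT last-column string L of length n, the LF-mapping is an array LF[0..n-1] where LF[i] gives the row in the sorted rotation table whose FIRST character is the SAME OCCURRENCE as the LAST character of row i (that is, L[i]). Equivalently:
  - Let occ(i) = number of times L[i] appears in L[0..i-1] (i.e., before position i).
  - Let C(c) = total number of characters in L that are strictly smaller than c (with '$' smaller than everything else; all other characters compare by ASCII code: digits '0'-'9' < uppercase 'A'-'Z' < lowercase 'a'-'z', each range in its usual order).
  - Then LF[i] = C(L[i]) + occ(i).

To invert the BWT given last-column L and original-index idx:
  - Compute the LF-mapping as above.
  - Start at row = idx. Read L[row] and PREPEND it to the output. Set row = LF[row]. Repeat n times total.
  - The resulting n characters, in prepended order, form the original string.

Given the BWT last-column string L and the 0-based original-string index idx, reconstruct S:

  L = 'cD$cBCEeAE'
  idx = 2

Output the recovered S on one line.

LF mapping: 7 4 0 8 2 3 5 9 1 6
Walk LF starting at row 2, prepending L[row]:
  step 1: row=2, L[2]='$', prepend. Next row=LF[2]=0
  step 2: row=0, L[0]='c', prepend. Next row=LF[0]=7
  step 3: row=7, L[7]='e', prepend. Next row=LF[7]=9
  step 4: row=9, L[9]='E', prepend. Next row=LF[9]=6
  step 5: row=6, L[6]='E', prepend. Next row=LF[6]=5
  step 6: row=5, L[5]='C', prepend. Next row=LF[5]=3
  step 7: row=3, L[3]='c', prepend. Next row=LF[3]=8
  step 8: row=8, L[8]='A', prepend. Next row=LF[8]=1
  step 9: row=1, L[1]='D', prepend. Next row=LF[1]=4
  step 10: row=4, L[4]='B', prepend. Next row=LF[4]=2
Reversed output: BDAcCEEec$

Answer: BDAcCEEec$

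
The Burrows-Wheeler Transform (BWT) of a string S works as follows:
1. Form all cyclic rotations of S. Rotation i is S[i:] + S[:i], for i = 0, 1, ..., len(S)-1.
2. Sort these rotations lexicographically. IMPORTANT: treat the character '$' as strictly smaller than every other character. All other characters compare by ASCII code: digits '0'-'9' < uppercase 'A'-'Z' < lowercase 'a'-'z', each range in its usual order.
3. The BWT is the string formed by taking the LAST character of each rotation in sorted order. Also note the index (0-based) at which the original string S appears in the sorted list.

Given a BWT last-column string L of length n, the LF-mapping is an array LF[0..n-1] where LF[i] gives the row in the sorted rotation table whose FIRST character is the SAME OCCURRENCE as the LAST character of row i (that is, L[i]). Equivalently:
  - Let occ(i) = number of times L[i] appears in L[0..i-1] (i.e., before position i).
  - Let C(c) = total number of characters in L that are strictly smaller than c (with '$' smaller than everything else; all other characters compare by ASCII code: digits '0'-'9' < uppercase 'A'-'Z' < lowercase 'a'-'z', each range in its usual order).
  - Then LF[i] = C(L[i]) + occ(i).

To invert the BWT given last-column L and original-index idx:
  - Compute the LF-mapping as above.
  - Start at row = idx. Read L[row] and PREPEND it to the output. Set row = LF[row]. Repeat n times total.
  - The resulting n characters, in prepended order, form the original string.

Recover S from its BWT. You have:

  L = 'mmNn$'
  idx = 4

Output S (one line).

LF mapping: 2 3 1 4 0
Walk LF starting at row 4, prepending L[row]:
  step 1: row=4, L[4]='$', prepend. Next row=LF[4]=0
  step 2: row=0, L[0]='m', prepend. Next row=LF[0]=2
  step 3: row=2, L[2]='N', prepend. Next row=LF[2]=1
  step 4: row=1, L[1]='m', prepend. Next row=LF[1]=3
  step 5: row=3, L[3]='n', prepend. Next row=LF[3]=4
Reversed output: nmNm$

Answer: nmNm$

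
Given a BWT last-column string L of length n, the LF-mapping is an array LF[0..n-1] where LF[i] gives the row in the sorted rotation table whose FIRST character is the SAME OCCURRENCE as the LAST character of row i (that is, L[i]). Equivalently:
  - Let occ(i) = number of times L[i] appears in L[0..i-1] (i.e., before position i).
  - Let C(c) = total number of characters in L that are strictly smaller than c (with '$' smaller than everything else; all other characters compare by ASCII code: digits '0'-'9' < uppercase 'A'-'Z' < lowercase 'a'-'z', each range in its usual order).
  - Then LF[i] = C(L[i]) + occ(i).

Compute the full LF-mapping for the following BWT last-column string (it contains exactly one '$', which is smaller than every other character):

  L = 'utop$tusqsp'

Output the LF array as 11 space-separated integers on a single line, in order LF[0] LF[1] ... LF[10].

Answer: 9 7 1 2 0 8 10 5 4 6 3

Derivation:
Char counts: '$':1, 'o':1, 'p':2, 'q':1, 's':2, 't':2, 'u':2
C (first-col start): C('$')=0, C('o')=1, C('p')=2, C('q')=4, C('s')=5, C('t')=7, C('u')=9
L[0]='u': occ=0, LF[0]=C('u')+0=9+0=9
L[1]='t': occ=0, LF[1]=C('t')+0=7+0=7
L[2]='o': occ=0, LF[2]=C('o')+0=1+0=1
L[3]='p': occ=0, LF[3]=C('p')+0=2+0=2
L[4]='$': occ=0, LF[4]=C('$')+0=0+0=0
L[5]='t': occ=1, LF[5]=C('t')+1=7+1=8
L[6]='u': occ=1, LF[6]=C('u')+1=9+1=10
L[7]='s': occ=0, LF[7]=C('s')+0=5+0=5
L[8]='q': occ=0, LF[8]=C('q')+0=4+0=4
L[9]='s': occ=1, LF[9]=C('s')+1=5+1=6
L[10]='p': occ=1, LF[10]=C('p')+1=2+1=3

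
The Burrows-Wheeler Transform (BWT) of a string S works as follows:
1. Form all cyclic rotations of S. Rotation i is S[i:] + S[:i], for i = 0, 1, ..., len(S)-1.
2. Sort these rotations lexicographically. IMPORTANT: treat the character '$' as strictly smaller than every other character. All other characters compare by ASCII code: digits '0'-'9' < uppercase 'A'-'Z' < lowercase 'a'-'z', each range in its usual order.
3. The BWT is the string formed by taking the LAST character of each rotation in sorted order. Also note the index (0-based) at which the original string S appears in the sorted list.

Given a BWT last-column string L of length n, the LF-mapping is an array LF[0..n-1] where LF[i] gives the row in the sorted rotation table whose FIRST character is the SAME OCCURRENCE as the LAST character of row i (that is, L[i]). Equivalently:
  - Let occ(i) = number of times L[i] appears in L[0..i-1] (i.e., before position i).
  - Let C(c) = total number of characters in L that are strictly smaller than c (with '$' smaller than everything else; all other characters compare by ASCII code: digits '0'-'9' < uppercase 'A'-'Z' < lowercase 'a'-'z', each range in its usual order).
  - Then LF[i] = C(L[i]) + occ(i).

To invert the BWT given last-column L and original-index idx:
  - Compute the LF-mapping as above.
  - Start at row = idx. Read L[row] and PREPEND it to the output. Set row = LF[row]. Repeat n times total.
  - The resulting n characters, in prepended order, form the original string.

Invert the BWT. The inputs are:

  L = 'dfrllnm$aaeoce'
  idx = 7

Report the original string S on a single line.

Answer: falconemerald$

Derivation:
LF mapping: 4 7 13 8 9 11 10 0 1 2 5 12 3 6
Walk LF starting at row 7, prepending L[row]:
  step 1: row=7, L[7]='$', prepend. Next row=LF[7]=0
  step 2: row=0, L[0]='d', prepend. Next row=LF[0]=4
  step 3: row=4, L[4]='l', prepend. Next row=LF[4]=9
  step 4: row=9, L[9]='a', prepend. Next row=LF[9]=2
  step 5: row=2, L[2]='r', prepend. Next row=LF[2]=13
  step 6: row=13, L[13]='e', prepend. Next row=LF[13]=6
  step 7: row=6, L[6]='m', prepend. Next row=LF[6]=10
  step 8: row=10, L[10]='e', prepend. Next row=LF[10]=5
  step 9: row=5, L[5]='n', prepend. Next row=LF[5]=11
  step 10: row=11, L[11]='o', prepend. Next row=LF[11]=12
  step 11: row=12, L[12]='c', prepend. Next row=LF[12]=3
  step 12: row=3, L[3]='l', prepend. Next row=LF[3]=8
  step 13: row=8, L[8]='a', prepend. Next row=LF[8]=1
  step 14: row=1, L[1]='f', prepend. Next row=LF[1]=7
Reversed output: falconemerald$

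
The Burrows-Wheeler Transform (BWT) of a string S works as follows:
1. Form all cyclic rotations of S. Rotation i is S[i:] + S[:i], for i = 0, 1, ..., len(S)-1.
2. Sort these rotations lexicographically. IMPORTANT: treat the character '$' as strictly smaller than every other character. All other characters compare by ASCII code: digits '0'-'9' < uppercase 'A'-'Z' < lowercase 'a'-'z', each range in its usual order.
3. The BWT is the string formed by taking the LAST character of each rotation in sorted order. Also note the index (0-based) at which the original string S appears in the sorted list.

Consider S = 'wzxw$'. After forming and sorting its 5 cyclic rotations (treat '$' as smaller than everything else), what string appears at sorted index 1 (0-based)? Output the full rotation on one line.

Answer: w$wzx

Derivation:
All 5 rotations (rotation i = S[i:]+S[:i]):
  rot[0] = wzxw$
  rot[1] = zxw$w
  rot[2] = xw$wz
  rot[3] = w$wzx
  rot[4] = $wzxw
Sorted (with $ < everything):
  sorted[0] = $wzxw
  sorted[1] = w$wzx
  sorted[2] = wzxw$
  sorted[3] = xw$wz
  sorted[4] = zxw$w
sorted[1] = w$wzx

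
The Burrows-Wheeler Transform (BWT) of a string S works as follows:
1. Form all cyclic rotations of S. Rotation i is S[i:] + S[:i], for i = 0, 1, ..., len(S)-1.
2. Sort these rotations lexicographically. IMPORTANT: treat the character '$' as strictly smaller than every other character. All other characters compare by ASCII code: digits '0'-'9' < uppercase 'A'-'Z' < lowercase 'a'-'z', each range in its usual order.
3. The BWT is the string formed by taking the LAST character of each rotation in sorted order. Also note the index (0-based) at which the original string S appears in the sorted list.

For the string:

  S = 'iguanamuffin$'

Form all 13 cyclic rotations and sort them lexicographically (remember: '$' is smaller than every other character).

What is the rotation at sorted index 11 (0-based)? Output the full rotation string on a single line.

All 13 rotations (rotation i = S[i:]+S[:i]):
  rot[0] = iguanamuffin$
  rot[1] = guanamuffin$i
  rot[2] = uanamuffin$ig
  rot[3] = anamuffin$igu
  rot[4] = namuffin$igua
  rot[5] = amuffin$iguan
  rot[6] = muffin$iguana
  rot[7] = uffin$iguanam
  rot[8] = ffin$iguanamu
  rot[9] = fin$iguanamuf
  rot[10] = in$iguanamuff
  rot[11] = n$iguanamuffi
  rot[12] = $iguanamuffin
Sorted (with $ < everything):
  sorted[0] = $iguanamuffin
  sorted[1] = amuffin$iguan
  sorted[2] = anamuffin$igu
  sorted[3] = ffin$iguanamu
  sorted[4] = fin$iguanamuf
  sorted[5] = guanamuffin$i
  sorted[6] = iguanamuffin$
  sorted[7] = in$iguanamuff
  sorted[8] = muffin$iguana
  sorted[9] = n$iguanamuffi
  sorted[10] = namuffin$igua
  sorted[11] = uanamuffin$ig
  sorted[12] = uffin$iguanam
sorted[11] = uanamuffin$ig

Answer: uanamuffin$ig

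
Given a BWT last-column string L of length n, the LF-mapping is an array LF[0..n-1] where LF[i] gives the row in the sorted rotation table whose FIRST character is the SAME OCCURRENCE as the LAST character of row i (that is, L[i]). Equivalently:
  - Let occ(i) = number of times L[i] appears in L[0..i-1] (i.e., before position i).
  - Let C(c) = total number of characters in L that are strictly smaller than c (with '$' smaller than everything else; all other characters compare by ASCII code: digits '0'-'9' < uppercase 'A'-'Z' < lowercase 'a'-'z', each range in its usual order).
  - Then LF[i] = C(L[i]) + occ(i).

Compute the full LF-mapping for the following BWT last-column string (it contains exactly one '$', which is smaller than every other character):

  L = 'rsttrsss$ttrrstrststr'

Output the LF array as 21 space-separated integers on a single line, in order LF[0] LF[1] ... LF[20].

Answer: 1 7 14 15 2 8 9 10 0 16 17 3 4 11 18 5 12 19 13 20 6

Derivation:
Char counts: '$':1, 'r':6, 's':7, 't':7
C (first-col start): C('$')=0, C('r')=1, C('s')=7, C('t')=14
L[0]='r': occ=0, LF[0]=C('r')+0=1+0=1
L[1]='s': occ=0, LF[1]=C('s')+0=7+0=7
L[2]='t': occ=0, LF[2]=C('t')+0=14+0=14
L[3]='t': occ=1, LF[3]=C('t')+1=14+1=15
L[4]='r': occ=1, LF[4]=C('r')+1=1+1=2
L[5]='s': occ=1, LF[5]=C('s')+1=7+1=8
L[6]='s': occ=2, LF[6]=C('s')+2=7+2=9
L[7]='s': occ=3, LF[7]=C('s')+3=7+3=10
L[8]='$': occ=0, LF[8]=C('$')+0=0+0=0
L[9]='t': occ=2, LF[9]=C('t')+2=14+2=16
L[10]='t': occ=3, LF[10]=C('t')+3=14+3=17
L[11]='r': occ=2, LF[11]=C('r')+2=1+2=3
L[12]='r': occ=3, LF[12]=C('r')+3=1+3=4
L[13]='s': occ=4, LF[13]=C('s')+4=7+4=11
L[14]='t': occ=4, LF[14]=C('t')+4=14+4=18
L[15]='r': occ=4, LF[15]=C('r')+4=1+4=5
L[16]='s': occ=5, LF[16]=C('s')+5=7+5=12
L[17]='t': occ=5, LF[17]=C('t')+5=14+5=19
L[18]='s': occ=6, LF[18]=C('s')+6=7+6=13
L[19]='t': occ=6, LF[19]=C('t')+6=14+6=20
L[20]='r': occ=5, LF[20]=C('r')+5=1+5=6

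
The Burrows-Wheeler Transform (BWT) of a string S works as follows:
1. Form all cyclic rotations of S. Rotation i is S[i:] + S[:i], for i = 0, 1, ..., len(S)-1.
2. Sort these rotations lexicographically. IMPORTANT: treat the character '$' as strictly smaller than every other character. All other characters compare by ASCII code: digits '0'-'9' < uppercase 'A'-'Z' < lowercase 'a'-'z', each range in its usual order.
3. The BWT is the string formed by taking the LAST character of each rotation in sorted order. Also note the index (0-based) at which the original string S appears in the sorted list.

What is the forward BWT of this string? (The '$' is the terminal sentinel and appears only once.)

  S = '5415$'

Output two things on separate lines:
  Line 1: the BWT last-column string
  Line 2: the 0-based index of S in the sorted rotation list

All 5 rotations (rotation i = S[i:]+S[:i]):
  rot[0] = 5415$
  rot[1] = 415$5
  rot[2] = 15$54
  rot[3] = 5$541
  rot[4] = $5415
Sorted (with $ < everything):
  sorted[0] = $5415  (last char: '5')
  sorted[1] = 15$54  (last char: '4')
  sorted[2] = 415$5  (last char: '5')
  sorted[3] = 5$541  (last char: '1')
  sorted[4] = 5415$  (last char: '$')
Last column: 5451$
Original string S is at sorted index 4

Answer: 5451$
4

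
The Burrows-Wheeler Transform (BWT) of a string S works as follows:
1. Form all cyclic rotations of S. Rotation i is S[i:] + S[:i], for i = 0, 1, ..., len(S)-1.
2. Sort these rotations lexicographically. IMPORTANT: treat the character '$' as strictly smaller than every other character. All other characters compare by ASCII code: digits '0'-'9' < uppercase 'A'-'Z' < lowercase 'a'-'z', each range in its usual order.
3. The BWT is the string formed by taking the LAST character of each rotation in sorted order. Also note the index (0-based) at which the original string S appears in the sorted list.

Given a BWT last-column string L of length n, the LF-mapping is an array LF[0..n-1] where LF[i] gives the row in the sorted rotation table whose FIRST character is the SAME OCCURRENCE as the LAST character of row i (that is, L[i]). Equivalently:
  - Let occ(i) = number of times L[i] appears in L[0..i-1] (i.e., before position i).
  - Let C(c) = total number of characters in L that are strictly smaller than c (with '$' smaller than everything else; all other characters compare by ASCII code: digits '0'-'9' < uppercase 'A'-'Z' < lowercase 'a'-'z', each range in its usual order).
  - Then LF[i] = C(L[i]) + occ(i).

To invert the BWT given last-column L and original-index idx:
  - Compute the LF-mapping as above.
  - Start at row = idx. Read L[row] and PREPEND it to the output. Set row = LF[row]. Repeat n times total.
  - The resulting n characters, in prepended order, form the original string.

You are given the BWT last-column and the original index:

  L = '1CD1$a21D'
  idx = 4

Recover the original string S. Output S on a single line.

Answer: 2D11DaC1$

Derivation:
LF mapping: 1 5 6 2 0 8 4 3 7
Walk LF starting at row 4, prepending L[row]:
  step 1: row=4, L[4]='$', prepend. Next row=LF[4]=0
  step 2: row=0, L[0]='1', prepend. Next row=LF[0]=1
  step 3: row=1, L[1]='C', prepend. Next row=LF[1]=5
  step 4: row=5, L[5]='a', prepend. Next row=LF[5]=8
  step 5: row=8, L[8]='D', prepend. Next row=LF[8]=7
  step 6: row=7, L[7]='1', prepend. Next row=LF[7]=3
  step 7: row=3, L[3]='1', prepend. Next row=LF[3]=2
  step 8: row=2, L[2]='D', prepend. Next row=LF[2]=6
  step 9: row=6, L[6]='2', prepend. Next row=LF[6]=4
Reversed output: 2D11DaC1$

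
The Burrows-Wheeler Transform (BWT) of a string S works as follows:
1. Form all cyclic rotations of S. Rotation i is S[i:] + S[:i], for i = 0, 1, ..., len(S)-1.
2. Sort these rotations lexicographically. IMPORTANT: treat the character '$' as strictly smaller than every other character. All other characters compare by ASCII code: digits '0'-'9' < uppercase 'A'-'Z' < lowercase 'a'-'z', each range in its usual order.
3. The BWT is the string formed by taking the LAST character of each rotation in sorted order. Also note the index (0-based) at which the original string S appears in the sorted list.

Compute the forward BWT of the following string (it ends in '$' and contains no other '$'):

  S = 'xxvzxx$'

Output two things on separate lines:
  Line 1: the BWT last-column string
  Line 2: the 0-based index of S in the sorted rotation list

Answer: xxxxz$v
5

Derivation:
All 7 rotations (rotation i = S[i:]+S[:i]):
  rot[0] = xxvzxx$
  rot[1] = xvzxx$x
  rot[2] = vzxx$xx
  rot[3] = zxx$xxv
  rot[4] = xx$xxvz
  rot[5] = x$xxvzx
  rot[6] = $xxvzxx
Sorted (with $ < everything):
  sorted[0] = $xxvzxx  (last char: 'x')
  sorted[1] = vzxx$xx  (last char: 'x')
  sorted[2] = x$xxvzx  (last char: 'x')
  sorted[3] = xvzxx$x  (last char: 'x')
  sorted[4] = xx$xxvz  (last char: 'z')
  sorted[5] = xxvzxx$  (last char: '$')
  sorted[6] = zxx$xxv  (last char: 'v')
Last column: xxxxz$v
Original string S is at sorted index 5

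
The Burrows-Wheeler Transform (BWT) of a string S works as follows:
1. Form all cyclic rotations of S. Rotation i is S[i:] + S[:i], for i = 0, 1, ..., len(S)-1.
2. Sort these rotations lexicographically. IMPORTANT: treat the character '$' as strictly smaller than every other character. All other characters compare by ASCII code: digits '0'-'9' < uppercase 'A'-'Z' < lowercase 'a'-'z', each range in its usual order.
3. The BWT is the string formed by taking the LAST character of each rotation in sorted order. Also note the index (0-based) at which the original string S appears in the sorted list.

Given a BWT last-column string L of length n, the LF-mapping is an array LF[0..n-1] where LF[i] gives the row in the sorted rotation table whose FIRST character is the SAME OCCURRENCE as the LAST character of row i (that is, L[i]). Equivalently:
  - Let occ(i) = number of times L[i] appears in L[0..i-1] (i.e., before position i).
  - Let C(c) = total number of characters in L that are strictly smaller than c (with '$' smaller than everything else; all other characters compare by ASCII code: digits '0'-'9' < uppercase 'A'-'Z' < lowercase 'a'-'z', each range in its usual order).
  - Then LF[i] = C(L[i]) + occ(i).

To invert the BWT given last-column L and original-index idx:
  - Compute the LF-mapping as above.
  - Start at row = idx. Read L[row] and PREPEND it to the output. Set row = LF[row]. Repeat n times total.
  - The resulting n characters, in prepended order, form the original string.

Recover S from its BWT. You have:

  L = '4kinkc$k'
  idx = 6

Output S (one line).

Answer: knickk4$

Derivation:
LF mapping: 1 4 3 7 5 2 0 6
Walk LF starting at row 6, prepending L[row]:
  step 1: row=6, L[6]='$', prepend. Next row=LF[6]=0
  step 2: row=0, L[0]='4', prepend. Next row=LF[0]=1
  step 3: row=1, L[1]='k', prepend. Next row=LF[1]=4
  step 4: row=4, L[4]='k', prepend. Next row=LF[4]=5
  step 5: row=5, L[5]='c', prepend. Next row=LF[5]=2
  step 6: row=2, L[2]='i', prepend. Next row=LF[2]=3
  step 7: row=3, L[3]='n', prepend. Next row=LF[3]=7
  step 8: row=7, L[7]='k', prepend. Next row=LF[7]=6
Reversed output: knickk4$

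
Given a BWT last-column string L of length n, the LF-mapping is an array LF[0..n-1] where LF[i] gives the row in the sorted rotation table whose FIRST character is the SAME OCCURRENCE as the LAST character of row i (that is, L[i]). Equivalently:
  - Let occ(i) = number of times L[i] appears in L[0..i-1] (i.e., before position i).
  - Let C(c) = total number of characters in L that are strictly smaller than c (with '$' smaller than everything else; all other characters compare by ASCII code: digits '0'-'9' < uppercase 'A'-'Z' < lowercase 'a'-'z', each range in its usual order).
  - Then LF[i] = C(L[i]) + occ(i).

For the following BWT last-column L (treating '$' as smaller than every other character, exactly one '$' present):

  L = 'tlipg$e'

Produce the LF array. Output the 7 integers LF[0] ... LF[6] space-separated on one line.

Answer: 6 4 3 5 2 0 1

Derivation:
Char counts: '$':1, 'e':1, 'g':1, 'i':1, 'l':1, 'p':1, 't':1
C (first-col start): C('$')=0, C('e')=1, C('g')=2, C('i')=3, C('l')=4, C('p')=5, C('t')=6
L[0]='t': occ=0, LF[0]=C('t')+0=6+0=6
L[1]='l': occ=0, LF[1]=C('l')+0=4+0=4
L[2]='i': occ=0, LF[2]=C('i')+0=3+0=3
L[3]='p': occ=0, LF[3]=C('p')+0=5+0=5
L[4]='g': occ=0, LF[4]=C('g')+0=2+0=2
L[5]='$': occ=0, LF[5]=C('$')+0=0+0=0
L[6]='e': occ=0, LF[6]=C('e')+0=1+0=1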